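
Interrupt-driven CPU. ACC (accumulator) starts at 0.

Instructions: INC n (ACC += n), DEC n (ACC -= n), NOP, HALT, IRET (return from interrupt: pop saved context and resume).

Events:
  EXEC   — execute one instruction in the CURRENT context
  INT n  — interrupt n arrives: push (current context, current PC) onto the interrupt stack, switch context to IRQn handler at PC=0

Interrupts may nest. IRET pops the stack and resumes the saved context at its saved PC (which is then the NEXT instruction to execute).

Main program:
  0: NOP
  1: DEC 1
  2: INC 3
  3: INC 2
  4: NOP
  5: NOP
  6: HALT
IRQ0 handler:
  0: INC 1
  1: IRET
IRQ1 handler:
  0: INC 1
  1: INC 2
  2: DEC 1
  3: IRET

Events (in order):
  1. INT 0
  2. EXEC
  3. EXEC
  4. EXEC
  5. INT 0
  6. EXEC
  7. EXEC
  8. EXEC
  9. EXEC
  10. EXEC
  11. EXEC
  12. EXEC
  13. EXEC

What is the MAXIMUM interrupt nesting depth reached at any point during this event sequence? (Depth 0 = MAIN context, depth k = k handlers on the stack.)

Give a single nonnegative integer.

Event 1 (INT 0): INT 0 arrives: push (MAIN, PC=0), enter IRQ0 at PC=0 (depth now 1) [depth=1]
Event 2 (EXEC): [IRQ0] PC=0: INC 1 -> ACC=1 [depth=1]
Event 3 (EXEC): [IRQ0] PC=1: IRET -> resume MAIN at PC=0 (depth now 0) [depth=0]
Event 4 (EXEC): [MAIN] PC=0: NOP [depth=0]
Event 5 (INT 0): INT 0 arrives: push (MAIN, PC=1), enter IRQ0 at PC=0 (depth now 1) [depth=1]
Event 6 (EXEC): [IRQ0] PC=0: INC 1 -> ACC=2 [depth=1]
Event 7 (EXEC): [IRQ0] PC=1: IRET -> resume MAIN at PC=1 (depth now 0) [depth=0]
Event 8 (EXEC): [MAIN] PC=1: DEC 1 -> ACC=1 [depth=0]
Event 9 (EXEC): [MAIN] PC=2: INC 3 -> ACC=4 [depth=0]
Event 10 (EXEC): [MAIN] PC=3: INC 2 -> ACC=6 [depth=0]
Event 11 (EXEC): [MAIN] PC=4: NOP [depth=0]
Event 12 (EXEC): [MAIN] PC=5: NOP [depth=0]
Event 13 (EXEC): [MAIN] PC=6: HALT [depth=0]
Max depth observed: 1

Answer: 1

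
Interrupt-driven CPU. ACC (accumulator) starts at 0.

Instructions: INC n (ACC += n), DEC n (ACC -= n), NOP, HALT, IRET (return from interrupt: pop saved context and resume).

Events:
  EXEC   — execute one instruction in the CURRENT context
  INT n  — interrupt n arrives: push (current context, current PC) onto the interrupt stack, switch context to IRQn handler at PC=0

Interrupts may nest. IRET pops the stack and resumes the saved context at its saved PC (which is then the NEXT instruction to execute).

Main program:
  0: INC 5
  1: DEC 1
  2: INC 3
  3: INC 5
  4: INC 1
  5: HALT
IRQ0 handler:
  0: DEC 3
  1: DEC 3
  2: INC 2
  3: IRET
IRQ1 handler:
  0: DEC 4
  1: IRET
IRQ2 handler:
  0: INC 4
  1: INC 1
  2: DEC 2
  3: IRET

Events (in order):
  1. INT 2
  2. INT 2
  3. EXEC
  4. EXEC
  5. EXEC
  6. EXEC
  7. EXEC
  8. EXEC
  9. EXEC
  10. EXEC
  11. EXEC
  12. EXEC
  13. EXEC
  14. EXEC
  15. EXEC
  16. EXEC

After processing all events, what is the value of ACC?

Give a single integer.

Answer: 19

Derivation:
Event 1 (INT 2): INT 2 arrives: push (MAIN, PC=0), enter IRQ2 at PC=0 (depth now 1)
Event 2 (INT 2): INT 2 arrives: push (IRQ2, PC=0), enter IRQ2 at PC=0 (depth now 2)
Event 3 (EXEC): [IRQ2] PC=0: INC 4 -> ACC=4
Event 4 (EXEC): [IRQ2] PC=1: INC 1 -> ACC=5
Event 5 (EXEC): [IRQ2] PC=2: DEC 2 -> ACC=3
Event 6 (EXEC): [IRQ2] PC=3: IRET -> resume IRQ2 at PC=0 (depth now 1)
Event 7 (EXEC): [IRQ2] PC=0: INC 4 -> ACC=7
Event 8 (EXEC): [IRQ2] PC=1: INC 1 -> ACC=8
Event 9 (EXEC): [IRQ2] PC=2: DEC 2 -> ACC=6
Event 10 (EXEC): [IRQ2] PC=3: IRET -> resume MAIN at PC=0 (depth now 0)
Event 11 (EXEC): [MAIN] PC=0: INC 5 -> ACC=11
Event 12 (EXEC): [MAIN] PC=1: DEC 1 -> ACC=10
Event 13 (EXEC): [MAIN] PC=2: INC 3 -> ACC=13
Event 14 (EXEC): [MAIN] PC=3: INC 5 -> ACC=18
Event 15 (EXEC): [MAIN] PC=4: INC 1 -> ACC=19
Event 16 (EXEC): [MAIN] PC=5: HALT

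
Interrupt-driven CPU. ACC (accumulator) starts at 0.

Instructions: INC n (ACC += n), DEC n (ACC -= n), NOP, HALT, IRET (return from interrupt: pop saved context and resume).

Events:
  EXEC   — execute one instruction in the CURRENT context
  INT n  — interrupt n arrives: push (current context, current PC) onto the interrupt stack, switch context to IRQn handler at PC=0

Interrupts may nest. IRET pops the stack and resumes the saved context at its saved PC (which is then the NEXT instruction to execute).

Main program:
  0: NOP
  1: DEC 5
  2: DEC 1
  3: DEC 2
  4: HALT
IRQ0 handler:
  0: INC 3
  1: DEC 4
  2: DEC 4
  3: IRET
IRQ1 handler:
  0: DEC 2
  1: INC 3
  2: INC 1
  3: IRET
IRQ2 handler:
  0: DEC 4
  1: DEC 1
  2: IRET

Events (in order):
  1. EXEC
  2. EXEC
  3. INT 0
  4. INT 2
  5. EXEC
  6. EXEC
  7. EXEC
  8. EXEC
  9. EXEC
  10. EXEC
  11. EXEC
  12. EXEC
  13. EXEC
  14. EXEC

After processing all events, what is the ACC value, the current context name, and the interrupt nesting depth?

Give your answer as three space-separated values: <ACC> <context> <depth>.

Event 1 (EXEC): [MAIN] PC=0: NOP
Event 2 (EXEC): [MAIN] PC=1: DEC 5 -> ACC=-5
Event 3 (INT 0): INT 0 arrives: push (MAIN, PC=2), enter IRQ0 at PC=0 (depth now 1)
Event 4 (INT 2): INT 2 arrives: push (IRQ0, PC=0), enter IRQ2 at PC=0 (depth now 2)
Event 5 (EXEC): [IRQ2] PC=0: DEC 4 -> ACC=-9
Event 6 (EXEC): [IRQ2] PC=1: DEC 1 -> ACC=-10
Event 7 (EXEC): [IRQ2] PC=2: IRET -> resume IRQ0 at PC=0 (depth now 1)
Event 8 (EXEC): [IRQ0] PC=0: INC 3 -> ACC=-7
Event 9 (EXEC): [IRQ0] PC=1: DEC 4 -> ACC=-11
Event 10 (EXEC): [IRQ0] PC=2: DEC 4 -> ACC=-15
Event 11 (EXEC): [IRQ0] PC=3: IRET -> resume MAIN at PC=2 (depth now 0)
Event 12 (EXEC): [MAIN] PC=2: DEC 1 -> ACC=-16
Event 13 (EXEC): [MAIN] PC=3: DEC 2 -> ACC=-18
Event 14 (EXEC): [MAIN] PC=4: HALT

Answer: -18 MAIN 0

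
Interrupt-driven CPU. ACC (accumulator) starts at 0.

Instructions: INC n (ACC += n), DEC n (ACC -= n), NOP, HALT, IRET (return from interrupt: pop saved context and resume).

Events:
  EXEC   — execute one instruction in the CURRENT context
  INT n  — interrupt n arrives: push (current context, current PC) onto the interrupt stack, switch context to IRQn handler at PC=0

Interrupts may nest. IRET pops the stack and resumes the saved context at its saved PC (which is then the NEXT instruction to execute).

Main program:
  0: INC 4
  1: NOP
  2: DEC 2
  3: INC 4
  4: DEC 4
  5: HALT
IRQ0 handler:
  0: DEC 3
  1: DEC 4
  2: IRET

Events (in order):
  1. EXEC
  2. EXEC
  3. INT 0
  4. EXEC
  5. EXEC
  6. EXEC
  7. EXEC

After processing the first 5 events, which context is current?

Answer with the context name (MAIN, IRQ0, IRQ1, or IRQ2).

Answer: IRQ0

Derivation:
Event 1 (EXEC): [MAIN] PC=0: INC 4 -> ACC=4
Event 2 (EXEC): [MAIN] PC=1: NOP
Event 3 (INT 0): INT 0 arrives: push (MAIN, PC=2), enter IRQ0 at PC=0 (depth now 1)
Event 4 (EXEC): [IRQ0] PC=0: DEC 3 -> ACC=1
Event 5 (EXEC): [IRQ0] PC=1: DEC 4 -> ACC=-3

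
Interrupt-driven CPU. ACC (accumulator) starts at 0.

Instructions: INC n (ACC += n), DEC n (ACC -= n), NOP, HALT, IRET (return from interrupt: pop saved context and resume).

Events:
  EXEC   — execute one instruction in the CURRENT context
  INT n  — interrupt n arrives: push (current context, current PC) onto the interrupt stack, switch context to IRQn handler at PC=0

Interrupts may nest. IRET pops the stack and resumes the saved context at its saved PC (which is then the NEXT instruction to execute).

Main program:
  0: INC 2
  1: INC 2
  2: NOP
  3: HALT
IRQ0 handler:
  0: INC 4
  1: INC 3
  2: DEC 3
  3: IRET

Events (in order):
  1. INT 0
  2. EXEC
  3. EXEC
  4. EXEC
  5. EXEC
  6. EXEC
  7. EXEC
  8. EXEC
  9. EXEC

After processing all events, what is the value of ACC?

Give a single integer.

Answer: 8

Derivation:
Event 1 (INT 0): INT 0 arrives: push (MAIN, PC=0), enter IRQ0 at PC=0 (depth now 1)
Event 2 (EXEC): [IRQ0] PC=0: INC 4 -> ACC=4
Event 3 (EXEC): [IRQ0] PC=1: INC 3 -> ACC=7
Event 4 (EXEC): [IRQ0] PC=2: DEC 3 -> ACC=4
Event 5 (EXEC): [IRQ0] PC=3: IRET -> resume MAIN at PC=0 (depth now 0)
Event 6 (EXEC): [MAIN] PC=0: INC 2 -> ACC=6
Event 7 (EXEC): [MAIN] PC=1: INC 2 -> ACC=8
Event 8 (EXEC): [MAIN] PC=2: NOP
Event 9 (EXEC): [MAIN] PC=3: HALT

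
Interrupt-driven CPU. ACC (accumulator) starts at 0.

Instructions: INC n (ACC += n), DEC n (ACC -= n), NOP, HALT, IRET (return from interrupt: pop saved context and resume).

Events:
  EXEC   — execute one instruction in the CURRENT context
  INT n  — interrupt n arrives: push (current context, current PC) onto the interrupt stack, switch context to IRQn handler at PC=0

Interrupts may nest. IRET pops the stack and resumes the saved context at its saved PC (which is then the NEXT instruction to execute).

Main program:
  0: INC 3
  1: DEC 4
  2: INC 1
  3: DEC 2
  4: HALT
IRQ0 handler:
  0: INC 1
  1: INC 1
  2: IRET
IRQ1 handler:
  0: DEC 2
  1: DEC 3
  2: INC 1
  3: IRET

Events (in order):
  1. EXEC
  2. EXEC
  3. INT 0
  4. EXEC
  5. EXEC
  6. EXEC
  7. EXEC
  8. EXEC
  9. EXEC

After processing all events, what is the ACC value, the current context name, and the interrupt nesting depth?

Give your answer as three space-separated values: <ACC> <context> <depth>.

Event 1 (EXEC): [MAIN] PC=0: INC 3 -> ACC=3
Event 2 (EXEC): [MAIN] PC=1: DEC 4 -> ACC=-1
Event 3 (INT 0): INT 0 arrives: push (MAIN, PC=2), enter IRQ0 at PC=0 (depth now 1)
Event 4 (EXEC): [IRQ0] PC=0: INC 1 -> ACC=0
Event 5 (EXEC): [IRQ0] PC=1: INC 1 -> ACC=1
Event 6 (EXEC): [IRQ0] PC=2: IRET -> resume MAIN at PC=2 (depth now 0)
Event 7 (EXEC): [MAIN] PC=2: INC 1 -> ACC=2
Event 8 (EXEC): [MAIN] PC=3: DEC 2 -> ACC=0
Event 9 (EXEC): [MAIN] PC=4: HALT

Answer: 0 MAIN 0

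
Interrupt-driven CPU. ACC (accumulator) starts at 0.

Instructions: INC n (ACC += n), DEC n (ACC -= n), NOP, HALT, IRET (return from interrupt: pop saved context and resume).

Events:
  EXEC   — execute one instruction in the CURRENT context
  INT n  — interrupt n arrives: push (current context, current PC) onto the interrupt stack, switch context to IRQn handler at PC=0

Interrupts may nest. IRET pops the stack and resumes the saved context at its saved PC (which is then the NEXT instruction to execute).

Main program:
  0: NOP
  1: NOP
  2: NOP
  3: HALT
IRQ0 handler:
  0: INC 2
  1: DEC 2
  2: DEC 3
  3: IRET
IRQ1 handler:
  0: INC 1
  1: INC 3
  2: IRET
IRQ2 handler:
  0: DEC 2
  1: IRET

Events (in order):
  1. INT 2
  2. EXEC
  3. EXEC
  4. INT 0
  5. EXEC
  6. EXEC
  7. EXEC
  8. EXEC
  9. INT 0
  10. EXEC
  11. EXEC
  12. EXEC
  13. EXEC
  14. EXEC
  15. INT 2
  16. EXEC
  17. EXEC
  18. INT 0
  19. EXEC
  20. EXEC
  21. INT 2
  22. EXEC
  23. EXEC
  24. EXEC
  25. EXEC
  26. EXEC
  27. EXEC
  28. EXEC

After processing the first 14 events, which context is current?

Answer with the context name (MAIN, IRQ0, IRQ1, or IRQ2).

Answer: MAIN

Derivation:
Event 1 (INT 2): INT 2 arrives: push (MAIN, PC=0), enter IRQ2 at PC=0 (depth now 1)
Event 2 (EXEC): [IRQ2] PC=0: DEC 2 -> ACC=-2
Event 3 (EXEC): [IRQ2] PC=1: IRET -> resume MAIN at PC=0 (depth now 0)
Event 4 (INT 0): INT 0 arrives: push (MAIN, PC=0), enter IRQ0 at PC=0 (depth now 1)
Event 5 (EXEC): [IRQ0] PC=0: INC 2 -> ACC=0
Event 6 (EXEC): [IRQ0] PC=1: DEC 2 -> ACC=-2
Event 7 (EXEC): [IRQ0] PC=2: DEC 3 -> ACC=-5
Event 8 (EXEC): [IRQ0] PC=3: IRET -> resume MAIN at PC=0 (depth now 0)
Event 9 (INT 0): INT 0 arrives: push (MAIN, PC=0), enter IRQ0 at PC=0 (depth now 1)
Event 10 (EXEC): [IRQ0] PC=0: INC 2 -> ACC=-3
Event 11 (EXEC): [IRQ0] PC=1: DEC 2 -> ACC=-5
Event 12 (EXEC): [IRQ0] PC=2: DEC 3 -> ACC=-8
Event 13 (EXEC): [IRQ0] PC=3: IRET -> resume MAIN at PC=0 (depth now 0)
Event 14 (EXEC): [MAIN] PC=0: NOP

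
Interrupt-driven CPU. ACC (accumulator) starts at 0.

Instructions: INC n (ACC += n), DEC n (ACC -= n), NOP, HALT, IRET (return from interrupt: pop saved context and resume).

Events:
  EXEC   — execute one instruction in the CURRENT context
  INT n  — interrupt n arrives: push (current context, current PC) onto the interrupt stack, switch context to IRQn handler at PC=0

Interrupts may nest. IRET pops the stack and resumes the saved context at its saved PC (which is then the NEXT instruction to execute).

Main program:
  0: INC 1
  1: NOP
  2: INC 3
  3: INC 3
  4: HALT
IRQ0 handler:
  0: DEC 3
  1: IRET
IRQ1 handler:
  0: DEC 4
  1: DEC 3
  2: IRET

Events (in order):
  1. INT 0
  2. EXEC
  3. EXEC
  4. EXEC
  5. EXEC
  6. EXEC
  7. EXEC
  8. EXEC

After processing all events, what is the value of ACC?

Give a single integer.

Event 1 (INT 0): INT 0 arrives: push (MAIN, PC=0), enter IRQ0 at PC=0 (depth now 1)
Event 2 (EXEC): [IRQ0] PC=0: DEC 3 -> ACC=-3
Event 3 (EXEC): [IRQ0] PC=1: IRET -> resume MAIN at PC=0 (depth now 0)
Event 4 (EXEC): [MAIN] PC=0: INC 1 -> ACC=-2
Event 5 (EXEC): [MAIN] PC=1: NOP
Event 6 (EXEC): [MAIN] PC=2: INC 3 -> ACC=1
Event 7 (EXEC): [MAIN] PC=3: INC 3 -> ACC=4
Event 8 (EXEC): [MAIN] PC=4: HALT

Answer: 4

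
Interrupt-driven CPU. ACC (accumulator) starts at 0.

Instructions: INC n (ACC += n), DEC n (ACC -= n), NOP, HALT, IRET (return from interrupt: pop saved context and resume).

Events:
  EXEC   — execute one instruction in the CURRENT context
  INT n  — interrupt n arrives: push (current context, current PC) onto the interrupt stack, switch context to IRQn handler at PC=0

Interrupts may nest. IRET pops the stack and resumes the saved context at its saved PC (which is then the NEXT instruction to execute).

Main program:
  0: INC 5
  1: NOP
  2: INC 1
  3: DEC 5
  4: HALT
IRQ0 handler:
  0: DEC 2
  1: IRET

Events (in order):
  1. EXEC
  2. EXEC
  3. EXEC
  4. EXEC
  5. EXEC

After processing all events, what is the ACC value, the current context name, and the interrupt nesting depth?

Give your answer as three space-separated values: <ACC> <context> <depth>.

Answer: 1 MAIN 0

Derivation:
Event 1 (EXEC): [MAIN] PC=0: INC 5 -> ACC=5
Event 2 (EXEC): [MAIN] PC=1: NOP
Event 3 (EXEC): [MAIN] PC=2: INC 1 -> ACC=6
Event 4 (EXEC): [MAIN] PC=3: DEC 5 -> ACC=1
Event 5 (EXEC): [MAIN] PC=4: HALT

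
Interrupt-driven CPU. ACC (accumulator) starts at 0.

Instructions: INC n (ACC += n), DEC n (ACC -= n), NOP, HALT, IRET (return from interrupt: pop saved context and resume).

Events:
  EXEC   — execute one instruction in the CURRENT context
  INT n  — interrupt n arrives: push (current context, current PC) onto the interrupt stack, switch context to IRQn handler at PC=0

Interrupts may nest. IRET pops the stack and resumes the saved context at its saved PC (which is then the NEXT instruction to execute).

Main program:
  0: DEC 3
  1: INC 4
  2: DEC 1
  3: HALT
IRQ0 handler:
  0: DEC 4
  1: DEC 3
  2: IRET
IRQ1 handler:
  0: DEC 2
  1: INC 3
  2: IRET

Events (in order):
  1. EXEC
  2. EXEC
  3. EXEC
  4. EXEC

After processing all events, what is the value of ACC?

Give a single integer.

Answer: 0

Derivation:
Event 1 (EXEC): [MAIN] PC=0: DEC 3 -> ACC=-3
Event 2 (EXEC): [MAIN] PC=1: INC 4 -> ACC=1
Event 3 (EXEC): [MAIN] PC=2: DEC 1 -> ACC=0
Event 4 (EXEC): [MAIN] PC=3: HALT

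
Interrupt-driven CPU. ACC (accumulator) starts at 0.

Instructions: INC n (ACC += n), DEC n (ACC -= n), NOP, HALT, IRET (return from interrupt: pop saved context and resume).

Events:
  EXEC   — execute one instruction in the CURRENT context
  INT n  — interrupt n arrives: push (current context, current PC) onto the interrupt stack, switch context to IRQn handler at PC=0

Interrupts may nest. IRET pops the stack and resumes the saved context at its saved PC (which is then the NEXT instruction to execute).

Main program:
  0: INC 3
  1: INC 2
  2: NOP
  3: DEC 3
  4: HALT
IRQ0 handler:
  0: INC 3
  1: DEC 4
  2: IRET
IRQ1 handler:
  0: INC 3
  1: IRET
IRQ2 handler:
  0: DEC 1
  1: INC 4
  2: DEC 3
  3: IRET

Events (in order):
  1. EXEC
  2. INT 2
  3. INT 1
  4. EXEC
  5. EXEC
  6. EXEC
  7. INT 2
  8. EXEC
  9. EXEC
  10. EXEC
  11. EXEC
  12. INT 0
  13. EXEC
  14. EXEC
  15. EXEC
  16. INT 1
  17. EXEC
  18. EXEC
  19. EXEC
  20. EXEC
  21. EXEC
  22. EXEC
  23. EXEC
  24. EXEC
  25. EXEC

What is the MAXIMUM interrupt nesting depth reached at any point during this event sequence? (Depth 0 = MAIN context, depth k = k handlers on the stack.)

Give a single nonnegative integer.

Event 1 (EXEC): [MAIN] PC=0: INC 3 -> ACC=3 [depth=0]
Event 2 (INT 2): INT 2 arrives: push (MAIN, PC=1), enter IRQ2 at PC=0 (depth now 1) [depth=1]
Event 3 (INT 1): INT 1 arrives: push (IRQ2, PC=0), enter IRQ1 at PC=0 (depth now 2) [depth=2]
Event 4 (EXEC): [IRQ1] PC=0: INC 3 -> ACC=6 [depth=2]
Event 5 (EXEC): [IRQ1] PC=1: IRET -> resume IRQ2 at PC=0 (depth now 1) [depth=1]
Event 6 (EXEC): [IRQ2] PC=0: DEC 1 -> ACC=5 [depth=1]
Event 7 (INT 2): INT 2 arrives: push (IRQ2, PC=1), enter IRQ2 at PC=0 (depth now 2) [depth=2]
Event 8 (EXEC): [IRQ2] PC=0: DEC 1 -> ACC=4 [depth=2]
Event 9 (EXEC): [IRQ2] PC=1: INC 4 -> ACC=8 [depth=2]
Event 10 (EXEC): [IRQ2] PC=2: DEC 3 -> ACC=5 [depth=2]
Event 11 (EXEC): [IRQ2] PC=3: IRET -> resume IRQ2 at PC=1 (depth now 1) [depth=1]
Event 12 (INT 0): INT 0 arrives: push (IRQ2, PC=1), enter IRQ0 at PC=0 (depth now 2) [depth=2]
Event 13 (EXEC): [IRQ0] PC=0: INC 3 -> ACC=8 [depth=2]
Event 14 (EXEC): [IRQ0] PC=1: DEC 4 -> ACC=4 [depth=2]
Event 15 (EXEC): [IRQ0] PC=2: IRET -> resume IRQ2 at PC=1 (depth now 1) [depth=1]
Event 16 (INT 1): INT 1 arrives: push (IRQ2, PC=1), enter IRQ1 at PC=0 (depth now 2) [depth=2]
Event 17 (EXEC): [IRQ1] PC=0: INC 3 -> ACC=7 [depth=2]
Event 18 (EXEC): [IRQ1] PC=1: IRET -> resume IRQ2 at PC=1 (depth now 1) [depth=1]
Event 19 (EXEC): [IRQ2] PC=1: INC 4 -> ACC=11 [depth=1]
Event 20 (EXEC): [IRQ2] PC=2: DEC 3 -> ACC=8 [depth=1]
Event 21 (EXEC): [IRQ2] PC=3: IRET -> resume MAIN at PC=1 (depth now 0) [depth=0]
Event 22 (EXEC): [MAIN] PC=1: INC 2 -> ACC=10 [depth=0]
Event 23 (EXEC): [MAIN] PC=2: NOP [depth=0]
Event 24 (EXEC): [MAIN] PC=3: DEC 3 -> ACC=7 [depth=0]
Event 25 (EXEC): [MAIN] PC=4: HALT [depth=0]
Max depth observed: 2

Answer: 2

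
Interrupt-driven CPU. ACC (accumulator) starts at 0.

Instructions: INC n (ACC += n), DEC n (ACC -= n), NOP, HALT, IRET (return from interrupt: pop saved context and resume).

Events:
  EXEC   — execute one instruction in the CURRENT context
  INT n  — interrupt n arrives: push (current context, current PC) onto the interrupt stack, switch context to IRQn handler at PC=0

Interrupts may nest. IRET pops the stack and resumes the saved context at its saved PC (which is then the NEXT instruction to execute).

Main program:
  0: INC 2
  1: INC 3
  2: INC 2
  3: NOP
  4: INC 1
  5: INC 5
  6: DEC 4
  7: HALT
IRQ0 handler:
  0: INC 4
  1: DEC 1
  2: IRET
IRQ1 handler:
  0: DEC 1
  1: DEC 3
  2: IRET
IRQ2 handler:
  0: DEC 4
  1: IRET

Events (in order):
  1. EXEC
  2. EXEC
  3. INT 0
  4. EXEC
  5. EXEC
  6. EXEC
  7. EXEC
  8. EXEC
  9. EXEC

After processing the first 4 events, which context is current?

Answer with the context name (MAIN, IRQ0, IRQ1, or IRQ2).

Answer: IRQ0

Derivation:
Event 1 (EXEC): [MAIN] PC=0: INC 2 -> ACC=2
Event 2 (EXEC): [MAIN] PC=1: INC 3 -> ACC=5
Event 3 (INT 0): INT 0 arrives: push (MAIN, PC=2), enter IRQ0 at PC=0 (depth now 1)
Event 4 (EXEC): [IRQ0] PC=0: INC 4 -> ACC=9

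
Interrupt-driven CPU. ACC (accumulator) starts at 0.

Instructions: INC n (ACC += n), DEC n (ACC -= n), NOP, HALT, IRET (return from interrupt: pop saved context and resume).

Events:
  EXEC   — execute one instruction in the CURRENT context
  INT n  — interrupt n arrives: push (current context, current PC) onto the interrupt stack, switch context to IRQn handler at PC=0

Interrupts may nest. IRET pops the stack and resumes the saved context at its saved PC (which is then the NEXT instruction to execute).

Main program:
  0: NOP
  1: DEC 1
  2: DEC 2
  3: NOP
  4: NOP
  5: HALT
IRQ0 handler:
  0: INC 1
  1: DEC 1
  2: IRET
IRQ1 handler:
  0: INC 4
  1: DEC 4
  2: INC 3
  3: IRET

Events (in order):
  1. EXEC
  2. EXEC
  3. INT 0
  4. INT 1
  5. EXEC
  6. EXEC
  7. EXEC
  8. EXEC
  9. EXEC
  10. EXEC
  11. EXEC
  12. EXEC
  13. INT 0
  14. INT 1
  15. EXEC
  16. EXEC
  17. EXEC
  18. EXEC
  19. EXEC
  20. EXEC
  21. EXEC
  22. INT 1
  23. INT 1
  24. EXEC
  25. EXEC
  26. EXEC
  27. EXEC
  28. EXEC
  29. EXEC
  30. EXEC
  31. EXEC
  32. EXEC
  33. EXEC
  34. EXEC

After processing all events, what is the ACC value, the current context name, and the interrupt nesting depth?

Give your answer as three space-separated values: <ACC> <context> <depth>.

Event 1 (EXEC): [MAIN] PC=0: NOP
Event 2 (EXEC): [MAIN] PC=1: DEC 1 -> ACC=-1
Event 3 (INT 0): INT 0 arrives: push (MAIN, PC=2), enter IRQ0 at PC=0 (depth now 1)
Event 4 (INT 1): INT 1 arrives: push (IRQ0, PC=0), enter IRQ1 at PC=0 (depth now 2)
Event 5 (EXEC): [IRQ1] PC=0: INC 4 -> ACC=3
Event 6 (EXEC): [IRQ1] PC=1: DEC 4 -> ACC=-1
Event 7 (EXEC): [IRQ1] PC=2: INC 3 -> ACC=2
Event 8 (EXEC): [IRQ1] PC=3: IRET -> resume IRQ0 at PC=0 (depth now 1)
Event 9 (EXEC): [IRQ0] PC=0: INC 1 -> ACC=3
Event 10 (EXEC): [IRQ0] PC=1: DEC 1 -> ACC=2
Event 11 (EXEC): [IRQ0] PC=2: IRET -> resume MAIN at PC=2 (depth now 0)
Event 12 (EXEC): [MAIN] PC=2: DEC 2 -> ACC=0
Event 13 (INT 0): INT 0 arrives: push (MAIN, PC=3), enter IRQ0 at PC=0 (depth now 1)
Event 14 (INT 1): INT 1 arrives: push (IRQ0, PC=0), enter IRQ1 at PC=0 (depth now 2)
Event 15 (EXEC): [IRQ1] PC=0: INC 4 -> ACC=4
Event 16 (EXEC): [IRQ1] PC=1: DEC 4 -> ACC=0
Event 17 (EXEC): [IRQ1] PC=2: INC 3 -> ACC=3
Event 18 (EXEC): [IRQ1] PC=3: IRET -> resume IRQ0 at PC=0 (depth now 1)
Event 19 (EXEC): [IRQ0] PC=0: INC 1 -> ACC=4
Event 20 (EXEC): [IRQ0] PC=1: DEC 1 -> ACC=3
Event 21 (EXEC): [IRQ0] PC=2: IRET -> resume MAIN at PC=3 (depth now 0)
Event 22 (INT 1): INT 1 arrives: push (MAIN, PC=3), enter IRQ1 at PC=0 (depth now 1)
Event 23 (INT 1): INT 1 arrives: push (IRQ1, PC=0), enter IRQ1 at PC=0 (depth now 2)
Event 24 (EXEC): [IRQ1] PC=0: INC 4 -> ACC=7
Event 25 (EXEC): [IRQ1] PC=1: DEC 4 -> ACC=3
Event 26 (EXEC): [IRQ1] PC=2: INC 3 -> ACC=6
Event 27 (EXEC): [IRQ1] PC=3: IRET -> resume IRQ1 at PC=0 (depth now 1)
Event 28 (EXEC): [IRQ1] PC=0: INC 4 -> ACC=10
Event 29 (EXEC): [IRQ1] PC=1: DEC 4 -> ACC=6
Event 30 (EXEC): [IRQ1] PC=2: INC 3 -> ACC=9
Event 31 (EXEC): [IRQ1] PC=3: IRET -> resume MAIN at PC=3 (depth now 0)
Event 32 (EXEC): [MAIN] PC=3: NOP
Event 33 (EXEC): [MAIN] PC=4: NOP
Event 34 (EXEC): [MAIN] PC=5: HALT

Answer: 9 MAIN 0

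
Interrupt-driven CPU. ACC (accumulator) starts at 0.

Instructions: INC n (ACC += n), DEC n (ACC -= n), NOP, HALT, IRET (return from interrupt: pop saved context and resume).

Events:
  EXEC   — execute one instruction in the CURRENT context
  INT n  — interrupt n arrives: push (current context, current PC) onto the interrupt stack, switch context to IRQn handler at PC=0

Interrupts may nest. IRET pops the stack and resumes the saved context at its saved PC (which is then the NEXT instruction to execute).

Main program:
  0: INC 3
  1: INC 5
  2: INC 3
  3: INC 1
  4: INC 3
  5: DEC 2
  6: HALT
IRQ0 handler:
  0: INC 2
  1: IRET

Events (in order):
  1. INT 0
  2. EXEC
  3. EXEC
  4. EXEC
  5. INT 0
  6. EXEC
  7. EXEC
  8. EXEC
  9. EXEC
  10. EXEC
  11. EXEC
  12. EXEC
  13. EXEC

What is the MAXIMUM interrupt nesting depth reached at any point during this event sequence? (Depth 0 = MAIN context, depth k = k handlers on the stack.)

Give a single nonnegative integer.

Answer: 1

Derivation:
Event 1 (INT 0): INT 0 arrives: push (MAIN, PC=0), enter IRQ0 at PC=0 (depth now 1) [depth=1]
Event 2 (EXEC): [IRQ0] PC=0: INC 2 -> ACC=2 [depth=1]
Event 3 (EXEC): [IRQ0] PC=1: IRET -> resume MAIN at PC=0 (depth now 0) [depth=0]
Event 4 (EXEC): [MAIN] PC=0: INC 3 -> ACC=5 [depth=0]
Event 5 (INT 0): INT 0 arrives: push (MAIN, PC=1), enter IRQ0 at PC=0 (depth now 1) [depth=1]
Event 6 (EXEC): [IRQ0] PC=0: INC 2 -> ACC=7 [depth=1]
Event 7 (EXEC): [IRQ0] PC=1: IRET -> resume MAIN at PC=1 (depth now 0) [depth=0]
Event 8 (EXEC): [MAIN] PC=1: INC 5 -> ACC=12 [depth=0]
Event 9 (EXEC): [MAIN] PC=2: INC 3 -> ACC=15 [depth=0]
Event 10 (EXEC): [MAIN] PC=3: INC 1 -> ACC=16 [depth=0]
Event 11 (EXEC): [MAIN] PC=4: INC 3 -> ACC=19 [depth=0]
Event 12 (EXEC): [MAIN] PC=5: DEC 2 -> ACC=17 [depth=0]
Event 13 (EXEC): [MAIN] PC=6: HALT [depth=0]
Max depth observed: 1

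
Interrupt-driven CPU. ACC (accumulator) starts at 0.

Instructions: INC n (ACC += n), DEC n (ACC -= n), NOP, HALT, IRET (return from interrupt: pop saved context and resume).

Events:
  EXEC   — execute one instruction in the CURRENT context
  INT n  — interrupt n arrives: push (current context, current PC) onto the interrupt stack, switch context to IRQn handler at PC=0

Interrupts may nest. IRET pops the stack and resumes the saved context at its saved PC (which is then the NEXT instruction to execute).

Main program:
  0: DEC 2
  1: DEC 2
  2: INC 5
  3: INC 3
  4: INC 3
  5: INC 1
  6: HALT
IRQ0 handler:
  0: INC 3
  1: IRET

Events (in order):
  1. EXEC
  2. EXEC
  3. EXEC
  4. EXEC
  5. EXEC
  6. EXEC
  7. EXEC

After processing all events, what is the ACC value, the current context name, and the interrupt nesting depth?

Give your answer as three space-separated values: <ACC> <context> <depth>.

Answer: 8 MAIN 0

Derivation:
Event 1 (EXEC): [MAIN] PC=0: DEC 2 -> ACC=-2
Event 2 (EXEC): [MAIN] PC=1: DEC 2 -> ACC=-4
Event 3 (EXEC): [MAIN] PC=2: INC 5 -> ACC=1
Event 4 (EXEC): [MAIN] PC=3: INC 3 -> ACC=4
Event 5 (EXEC): [MAIN] PC=4: INC 3 -> ACC=7
Event 6 (EXEC): [MAIN] PC=5: INC 1 -> ACC=8
Event 7 (EXEC): [MAIN] PC=6: HALT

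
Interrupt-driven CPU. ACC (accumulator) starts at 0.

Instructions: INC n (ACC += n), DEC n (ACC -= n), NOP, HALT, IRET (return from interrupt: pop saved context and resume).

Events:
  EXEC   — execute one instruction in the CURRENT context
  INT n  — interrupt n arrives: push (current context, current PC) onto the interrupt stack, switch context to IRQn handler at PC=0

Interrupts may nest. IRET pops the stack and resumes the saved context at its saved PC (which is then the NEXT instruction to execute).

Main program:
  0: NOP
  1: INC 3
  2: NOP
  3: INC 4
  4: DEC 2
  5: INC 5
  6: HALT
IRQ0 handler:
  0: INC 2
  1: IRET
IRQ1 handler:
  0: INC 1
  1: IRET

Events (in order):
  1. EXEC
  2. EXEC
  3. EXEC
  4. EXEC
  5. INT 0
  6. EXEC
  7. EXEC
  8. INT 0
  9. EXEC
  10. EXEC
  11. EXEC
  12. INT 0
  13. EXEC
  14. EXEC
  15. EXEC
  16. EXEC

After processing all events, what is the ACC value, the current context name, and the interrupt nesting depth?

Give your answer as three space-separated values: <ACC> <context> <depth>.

Event 1 (EXEC): [MAIN] PC=0: NOP
Event 2 (EXEC): [MAIN] PC=1: INC 3 -> ACC=3
Event 3 (EXEC): [MAIN] PC=2: NOP
Event 4 (EXEC): [MAIN] PC=3: INC 4 -> ACC=7
Event 5 (INT 0): INT 0 arrives: push (MAIN, PC=4), enter IRQ0 at PC=0 (depth now 1)
Event 6 (EXEC): [IRQ0] PC=0: INC 2 -> ACC=9
Event 7 (EXEC): [IRQ0] PC=1: IRET -> resume MAIN at PC=4 (depth now 0)
Event 8 (INT 0): INT 0 arrives: push (MAIN, PC=4), enter IRQ0 at PC=0 (depth now 1)
Event 9 (EXEC): [IRQ0] PC=0: INC 2 -> ACC=11
Event 10 (EXEC): [IRQ0] PC=1: IRET -> resume MAIN at PC=4 (depth now 0)
Event 11 (EXEC): [MAIN] PC=4: DEC 2 -> ACC=9
Event 12 (INT 0): INT 0 arrives: push (MAIN, PC=5), enter IRQ0 at PC=0 (depth now 1)
Event 13 (EXEC): [IRQ0] PC=0: INC 2 -> ACC=11
Event 14 (EXEC): [IRQ0] PC=1: IRET -> resume MAIN at PC=5 (depth now 0)
Event 15 (EXEC): [MAIN] PC=5: INC 5 -> ACC=16
Event 16 (EXEC): [MAIN] PC=6: HALT

Answer: 16 MAIN 0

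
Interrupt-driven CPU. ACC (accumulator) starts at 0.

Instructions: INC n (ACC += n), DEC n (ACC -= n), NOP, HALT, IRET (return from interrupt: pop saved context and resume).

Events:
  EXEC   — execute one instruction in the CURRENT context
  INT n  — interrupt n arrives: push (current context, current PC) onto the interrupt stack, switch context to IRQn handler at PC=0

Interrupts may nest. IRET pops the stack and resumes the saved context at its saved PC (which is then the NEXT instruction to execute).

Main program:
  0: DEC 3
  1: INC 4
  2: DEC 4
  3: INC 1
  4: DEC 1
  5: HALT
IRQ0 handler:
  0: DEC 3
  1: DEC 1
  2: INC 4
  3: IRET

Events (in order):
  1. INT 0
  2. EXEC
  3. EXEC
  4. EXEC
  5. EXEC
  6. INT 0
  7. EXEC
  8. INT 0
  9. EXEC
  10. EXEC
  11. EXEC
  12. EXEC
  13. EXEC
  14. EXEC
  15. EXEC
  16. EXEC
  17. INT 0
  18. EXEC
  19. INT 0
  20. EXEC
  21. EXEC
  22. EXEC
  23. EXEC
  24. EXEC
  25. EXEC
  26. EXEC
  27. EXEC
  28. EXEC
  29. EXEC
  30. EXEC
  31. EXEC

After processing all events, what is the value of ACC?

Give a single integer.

Answer: -3

Derivation:
Event 1 (INT 0): INT 0 arrives: push (MAIN, PC=0), enter IRQ0 at PC=0 (depth now 1)
Event 2 (EXEC): [IRQ0] PC=0: DEC 3 -> ACC=-3
Event 3 (EXEC): [IRQ0] PC=1: DEC 1 -> ACC=-4
Event 4 (EXEC): [IRQ0] PC=2: INC 4 -> ACC=0
Event 5 (EXEC): [IRQ0] PC=3: IRET -> resume MAIN at PC=0 (depth now 0)
Event 6 (INT 0): INT 0 arrives: push (MAIN, PC=0), enter IRQ0 at PC=0 (depth now 1)
Event 7 (EXEC): [IRQ0] PC=0: DEC 3 -> ACC=-3
Event 8 (INT 0): INT 0 arrives: push (IRQ0, PC=1), enter IRQ0 at PC=0 (depth now 2)
Event 9 (EXEC): [IRQ0] PC=0: DEC 3 -> ACC=-6
Event 10 (EXEC): [IRQ0] PC=1: DEC 1 -> ACC=-7
Event 11 (EXEC): [IRQ0] PC=2: INC 4 -> ACC=-3
Event 12 (EXEC): [IRQ0] PC=3: IRET -> resume IRQ0 at PC=1 (depth now 1)
Event 13 (EXEC): [IRQ0] PC=1: DEC 1 -> ACC=-4
Event 14 (EXEC): [IRQ0] PC=2: INC 4 -> ACC=0
Event 15 (EXEC): [IRQ0] PC=3: IRET -> resume MAIN at PC=0 (depth now 0)
Event 16 (EXEC): [MAIN] PC=0: DEC 3 -> ACC=-3
Event 17 (INT 0): INT 0 arrives: push (MAIN, PC=1), enter IRQ0 at PC=0 (depth now 1)
Event 18 (EXEC): [IRQ0] PC=0: DEC 3 -> ACC=-6
Event 19 (INT 0): INT 0 arrives: push (IRQ0, PC=1), enter IRQ0 at PC=0 (depth now 2)
Event 20 (EXEC): [IRQ0] PC=0: DEC 3 -> ACC=-9
Event 21 (EXEC): [IRQ0] PC=1: DEC 1 -> ACC=-10
Event 22 (EXEC): [IRQ0] PC=2: INC 4 -> ACC=-6
Event 23 (EXEC): [IRQ0] PC=3: IRET -> resume IRQ0 at PC=1 (depth now 1)
Event 24 (EXEC): [IRQ0] PC=1: DEC 1 -> ACC=-7
Event 25 (EXEC): [IRQ0] PC=2: INC 4 -> ACC=-3
Event 26 (EXEC): [IRQ0] PC=3: IRET -> resume MAIN at PC=1 (depth now 0)
Event 27 (EXEC): [MAIN] PC=1: INC 4 -> ACC=1
Event 28 (EXEC): [MAIN] PC=2: DEC 4 -> ACC=-3
Event 29 (EXEC): [MAIN] PC=3: INC 1 -> ACC=-2
Event 30 (EXEC): [MAIN] PC=4: DEC 1 -> ACC=-3
Event 31 (EXEC): [MAIN] PC=5: HALT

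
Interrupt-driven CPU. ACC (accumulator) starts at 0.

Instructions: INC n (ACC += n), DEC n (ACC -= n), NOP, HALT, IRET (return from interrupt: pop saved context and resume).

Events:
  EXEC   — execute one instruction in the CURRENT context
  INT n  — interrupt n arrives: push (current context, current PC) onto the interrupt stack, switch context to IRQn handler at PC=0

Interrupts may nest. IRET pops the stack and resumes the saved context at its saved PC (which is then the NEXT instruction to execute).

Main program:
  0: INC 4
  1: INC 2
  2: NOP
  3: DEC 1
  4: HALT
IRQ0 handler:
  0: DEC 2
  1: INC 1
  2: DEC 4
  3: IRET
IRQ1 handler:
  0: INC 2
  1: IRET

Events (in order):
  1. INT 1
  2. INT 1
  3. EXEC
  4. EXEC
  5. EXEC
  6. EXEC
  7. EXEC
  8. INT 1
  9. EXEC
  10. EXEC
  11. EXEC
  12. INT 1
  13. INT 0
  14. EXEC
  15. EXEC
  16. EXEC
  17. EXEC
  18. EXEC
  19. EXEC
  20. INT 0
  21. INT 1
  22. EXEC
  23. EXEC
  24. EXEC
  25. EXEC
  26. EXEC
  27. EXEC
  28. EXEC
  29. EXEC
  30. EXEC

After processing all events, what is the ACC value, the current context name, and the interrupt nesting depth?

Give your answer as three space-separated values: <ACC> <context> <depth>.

Answer: 5 MAIN 0

Derivation:
Event 1 (INT 1): INT 1 arrives: push (MAIN, PC=0), enter IRQ1 at PC=0 (depth now 1)
Event 2 (INT 1): INT 1 arrives: push (IRQ1, PC=0), enter IRQ1 at PC=0 (depth now 2)
Event 3 (EXEC): [IRQ1] PC=0: INC 2 -> ACC=2
Event 4 (EXEC): [IRQ1] PC=1: IRET -> resume IRQ1 at PC=0 (depth now 1)
Event 5 (EXEC): [IRQ1] PC=0: INC 2 -> ACC=4
Event 6 (EXEC): [IRQ1] PC=1: IRET -> resume MAIN at PC=0 (depth now 0)
Event 7 (EXEC): [MAIN] PC=0: INC 4 -> ACC=8
Event 8 (INT 1): INT 1 arrives: push (MAIN, PC=1), enter IRQ1 at PC=0 (depth now 1)
Event 9 (EXEC): [IRQ1] PC=0: INC 2 -> ACC=10
Event 10 (EXEC): [IRQ1] PC=1: IRET -> resume MAIN at PC=1 (depth now 0)
Event 11 (EXEC): [MAIN] PC=1: INC 2 -> ACC=12
Event 12 (INT 1): INT 1 arrives: push (MAIN, PC=2), enter IRQ1 at PC=0 (depth now 1)
Event 13 (INT 0): INT 0 arrives: push (IRQ1, PC=0), enter IRQ0 at PC=0 (depth now 2)
Event 14 (EXEC): [IRQ0] PC=0: DEC 2 -> ACC=10
Event 15 (EXEC): [IRQ0] PC=1: INC 1 -> ACC=11
Event 16 (EXEC): [IRQ0] PC=2: DEC 4 -> ACC=7
Event 17 (EXEC): [IRQ0] PC=3: IRET -> resume IRQ1 at PC=0 (depth now 1)
Event 18 (EXEC): [IRQ1] PC=0: INC 2 -> ACC=9
Event 19 (EXEC): [IRQ1] PC=1: IRET -> resume MAIN at PC=2 (depth now 0)
Event 20 (INT 0): INT 0 arrives: push (MAIN, PC=2), enter IRQ0 at PC=0 (depth now 1)
Event 21 (INT 1): INT 1 arrives: push (IRQ0, PC=0), enter IRQ1 at PC=0 (depth now 2)
Event 22 (EXEC): [IRQ1] PC=0: INC 2 -> ACC=11
Event 23 (EXEC): [IRQ1] PC=1: IRET -> resume IRQ0 at PC=0 (depth now 1)
Event 24 (EXEC): [IRQ0] PC=0: DEC 2 -> ACC=9
Event 25 (EXEC): [IRQ0] PC=1: INC 1 -> ACC=10
Event 26 (EXEC): [IRQ0] PC=2: DEC 4 -> ACC=6
Event 27 (EXEC): [IRQ0] PC=3: IRET -> resume MAIN at PC=2 (depth now 0)
Event 28 (EXEC): [MAIN] PC=2: NOP
Event 29 (EXEC): [MAIN] PC=3: DEC 1 -> ACC=5
Event 30 (EXEC): [MAIN] PC=4: HALT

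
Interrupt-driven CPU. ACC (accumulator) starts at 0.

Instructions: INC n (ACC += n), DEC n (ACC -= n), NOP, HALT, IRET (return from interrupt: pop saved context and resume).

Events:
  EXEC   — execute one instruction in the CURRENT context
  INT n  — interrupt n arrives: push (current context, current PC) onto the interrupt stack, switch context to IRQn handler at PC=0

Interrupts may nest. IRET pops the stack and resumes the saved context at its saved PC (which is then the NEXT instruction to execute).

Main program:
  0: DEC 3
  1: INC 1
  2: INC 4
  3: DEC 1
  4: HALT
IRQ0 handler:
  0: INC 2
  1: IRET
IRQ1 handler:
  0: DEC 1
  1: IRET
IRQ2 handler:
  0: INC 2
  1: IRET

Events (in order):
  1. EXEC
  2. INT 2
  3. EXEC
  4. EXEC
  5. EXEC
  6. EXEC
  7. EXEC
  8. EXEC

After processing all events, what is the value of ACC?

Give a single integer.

Event 1 (EXEC): [MAIN] PC=0: DEC 3 -> ACC=-3
Event 2 (INT 2): INT 2 arrives: push (MAIN, PC=1), enter IRQ2 at PC=0 (depth now 1)
Event 3 (EXEC): [IRQ2] PC=0: INC 2 -> ACC=-1
Event 4 (EXEC): [IRQ2] PC=1: IRET -> resume MAIN at PC=1 (depth now 0)
Event 5 (EXEC): [MAIN] PC=1: INC 1 -> ACC=0
Event 6 (EXEC): [MAIN] PC=2: INC 4 -> ACC=4
Event 7 (EXEC): [MAIN] PC=3: DEC 1 -> ACC=3
Event 8 (EXEC): [MAIN] PC=4: HALT

Answer: 3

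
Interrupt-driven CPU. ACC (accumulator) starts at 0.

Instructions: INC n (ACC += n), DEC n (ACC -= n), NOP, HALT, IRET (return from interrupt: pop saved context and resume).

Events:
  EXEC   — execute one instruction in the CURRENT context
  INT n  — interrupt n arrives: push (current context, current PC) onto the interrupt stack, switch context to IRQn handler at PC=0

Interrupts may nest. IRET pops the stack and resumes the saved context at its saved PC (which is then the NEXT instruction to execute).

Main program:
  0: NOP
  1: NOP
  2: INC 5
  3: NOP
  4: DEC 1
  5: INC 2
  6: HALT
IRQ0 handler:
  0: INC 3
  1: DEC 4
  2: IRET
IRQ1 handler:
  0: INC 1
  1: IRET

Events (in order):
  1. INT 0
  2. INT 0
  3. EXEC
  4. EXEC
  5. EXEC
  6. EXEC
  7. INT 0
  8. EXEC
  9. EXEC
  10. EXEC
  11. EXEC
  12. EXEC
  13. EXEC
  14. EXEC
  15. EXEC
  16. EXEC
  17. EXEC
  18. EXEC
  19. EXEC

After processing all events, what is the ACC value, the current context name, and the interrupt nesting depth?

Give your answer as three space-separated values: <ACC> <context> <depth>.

Answer: 3 MAIN 0

Derivation:
Event 1 (INT 0): INT 0 arrives: push (MAIN, PC=0), enter IRQ0 at PC=0 (depth now 1)
Event 2 (INT 0): INT 0 arrives: push (IRQ0, PC=0), enter IRQ0 at PC=0 (depth now 2)
Event 3 (EXEC): [IRQ0] PC=0: INC 3 -> ACC=3
Event 4 (EXEC): [IRQ0] PC=1: DEC 4 -> ACC=-1
Event 5 (EXEC): [IRQ0] PC=2: IRET -> resume IRQ0 at PC=0 (depth now 1)
Event 6 (EXEC): [IRQ0] PC=0: INC 3 -> ACC=2
Event 7 (INT 0): INT 0 arrives: push (IRQ0, PC=1), enter IRQ0 at PC=0 (depth now 2)
Event 8 (EXEC): [IRQ0] PC=0: INC 3 -> ACC=5
Event 9 (EXEC): [IRQ0] PC=1: DEC 4 -> ACC=1
Event 10 (EXEC): [IRQ0] PC=2: IRET -> resume IRQ0 at PC=1 (depth now 1)
Event 11 (EXEC): [IRQ0] PC=1: DEC 4 -> ACC=-3
Event 12 (EXEC): [IRQ0] PC=2: IRET -> resume MAIN at PC=0 (depth now 0)
Event 13 (EXEC): [MAIN] PC=0: NOP
Event 14 (EXEC): [MAIN] PC=1: NOP
Event 15 (EXEC): [MAIN] PC=2: INC 5 -> ACC=2
Event 16 (EXEC): [MAIN] PC=3: NOP
Event 17 (EXEC): [MAIN] PC=4: DEC 1 -> ACC=1
Event 18 (EXEC): [MAIN] PC=5: INC 2 -> ACC=3
Event 19 (EXEC): [MAIN] PC=6: HALT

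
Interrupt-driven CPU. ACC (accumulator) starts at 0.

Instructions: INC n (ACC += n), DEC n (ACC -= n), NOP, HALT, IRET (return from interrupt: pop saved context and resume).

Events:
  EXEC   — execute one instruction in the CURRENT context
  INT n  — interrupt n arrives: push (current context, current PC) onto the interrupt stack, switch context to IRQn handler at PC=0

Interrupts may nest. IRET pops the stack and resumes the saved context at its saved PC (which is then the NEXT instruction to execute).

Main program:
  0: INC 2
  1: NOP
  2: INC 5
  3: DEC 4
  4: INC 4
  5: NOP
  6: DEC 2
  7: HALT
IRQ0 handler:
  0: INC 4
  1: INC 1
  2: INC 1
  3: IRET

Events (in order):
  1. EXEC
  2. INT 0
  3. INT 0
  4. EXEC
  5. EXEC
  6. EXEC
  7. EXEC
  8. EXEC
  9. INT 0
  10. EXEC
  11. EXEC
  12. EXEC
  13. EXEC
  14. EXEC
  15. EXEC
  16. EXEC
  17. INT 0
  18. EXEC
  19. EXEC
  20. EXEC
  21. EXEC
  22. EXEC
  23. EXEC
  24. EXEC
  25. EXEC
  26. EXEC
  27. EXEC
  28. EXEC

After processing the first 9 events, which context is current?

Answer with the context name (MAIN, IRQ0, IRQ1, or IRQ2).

Event 1 (EXEC): [MAIN] PC=0: INC 2 -> ACC=2
Event 2 (INT 0): INT 0 arrives: push (MAIN, PC=1), enter IRQ0 at PC=0 (depth now 1)
Event 3 (INT 0): INT 0 arrives: push (IRQ0, PC=0), enter IRQ0 at PC=0 (depth now 2)
Event 4 (EXEC): [IRQ0] PC=0: INC 4 -> ACC=6
Event 5 (EXEC): [IRQ0] PC=1: INC 1 -> ACC=7
Event 6 (EXEC): [IRQ0] PC=2: INC 1 -> ACC=8
Event 7 (EXEC): [IRQ0] PC=3: IRET -> resume IRQ0 at PC=0 (depth now 1)
Event 8 (EXEC): [IRQ0] PC=0: INC 4 -> ACC=12
Event 9 (INT 0): INT 0 arrives: push (IRQ0, PC=1), enter IRQ0 at PC=0 (depth now 2)

Answer: IRQ0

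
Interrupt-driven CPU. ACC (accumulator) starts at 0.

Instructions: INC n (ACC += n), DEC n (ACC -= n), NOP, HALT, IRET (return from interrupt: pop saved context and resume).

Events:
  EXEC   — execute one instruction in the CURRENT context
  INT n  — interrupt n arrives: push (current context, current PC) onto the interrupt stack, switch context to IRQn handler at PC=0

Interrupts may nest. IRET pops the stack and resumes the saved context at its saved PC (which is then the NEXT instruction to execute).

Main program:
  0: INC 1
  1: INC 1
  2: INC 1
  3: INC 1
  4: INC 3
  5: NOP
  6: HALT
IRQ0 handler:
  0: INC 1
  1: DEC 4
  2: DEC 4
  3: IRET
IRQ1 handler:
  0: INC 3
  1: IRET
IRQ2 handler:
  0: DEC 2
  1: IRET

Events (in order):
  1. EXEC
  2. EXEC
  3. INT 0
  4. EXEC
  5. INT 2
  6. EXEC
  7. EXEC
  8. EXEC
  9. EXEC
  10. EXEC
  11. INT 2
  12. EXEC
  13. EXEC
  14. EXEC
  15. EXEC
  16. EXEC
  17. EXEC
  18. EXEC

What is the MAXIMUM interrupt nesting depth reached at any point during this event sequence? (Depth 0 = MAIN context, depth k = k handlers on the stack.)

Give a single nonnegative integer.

Event 1 (EXEC): [MAIN] PC=0: INC 1 -> ACC=1 [depth=0]
Event 2 (EXEC): [MAIN] PC=1: INC 1 -> ACC=2 [depth=0]
Event 3 (INT 0): INT 0 arrives: push (MAIN, PC=2), enter IRQ0 at PC=0 (depth now 1) [depth=1]
Event 4 (EXEC): [IRQ0] PC=0: INC 1 -> ACC=3 [depth=1]
Event 5 (INT 2): INT 2 arrives: push (IRQ0, PC=1), enter IRQ2 at PC=0 (depth now 2) [depth=2]
Event 6 (EXEC): [IRQ2] PC=0: DEC 2 -> ACC=1 [depth=2]
Event 7 (EXEC): [IRQ2] PC=1: IRET -> resume IRQ0 at PC=1 (depth now 1) [depth=1]
Event 8 (EXEC): [IRQ0] PC=1: DEC 4 -> ACC=-3 [depth=1]
Event 9 (EXEC): [IRQ0] PC=2: DEC 4 -> ACC=-7 [depth=1]
Event 10 (EXEC): [IRQ0] PC=3: IRET -> resume MAIN at PC=2 (depth now 0) [depth=0]
Event 11 (INT 2): INT 2 arrives: push (MAIN, PC=2), enter IRQ2 at PC=0 (depth now 1) [depth=1]
Event 12 (EXEC): [IRQ2] PC=0: DEC 2 -> ACC=-9 [depth=1]
Event 13 (EXEC): [IRQ2] PC=1: IRET -> resume MAIN at PC=2 (depth now 0) [depth=0]
Event 14 (EXEC): [MAIN] PC=2: INC 1 -> ACC=-8 [depth=0]
Event 15 (EXEC): [MAIN] PC=3: INC 1 -> ACC=-7 [depth=0]
Event 16 (EXEC): [MAIN] PC=4: INC 3 -> ACC=-4 [depth=0]
Event 17 (EXEC): [MAIN] PC=5: NOP [depth=0]
Event 18 (EXEC): [MAIN] PC=6: HALT [depth=0]
Max depth observed: 2

Answer: 2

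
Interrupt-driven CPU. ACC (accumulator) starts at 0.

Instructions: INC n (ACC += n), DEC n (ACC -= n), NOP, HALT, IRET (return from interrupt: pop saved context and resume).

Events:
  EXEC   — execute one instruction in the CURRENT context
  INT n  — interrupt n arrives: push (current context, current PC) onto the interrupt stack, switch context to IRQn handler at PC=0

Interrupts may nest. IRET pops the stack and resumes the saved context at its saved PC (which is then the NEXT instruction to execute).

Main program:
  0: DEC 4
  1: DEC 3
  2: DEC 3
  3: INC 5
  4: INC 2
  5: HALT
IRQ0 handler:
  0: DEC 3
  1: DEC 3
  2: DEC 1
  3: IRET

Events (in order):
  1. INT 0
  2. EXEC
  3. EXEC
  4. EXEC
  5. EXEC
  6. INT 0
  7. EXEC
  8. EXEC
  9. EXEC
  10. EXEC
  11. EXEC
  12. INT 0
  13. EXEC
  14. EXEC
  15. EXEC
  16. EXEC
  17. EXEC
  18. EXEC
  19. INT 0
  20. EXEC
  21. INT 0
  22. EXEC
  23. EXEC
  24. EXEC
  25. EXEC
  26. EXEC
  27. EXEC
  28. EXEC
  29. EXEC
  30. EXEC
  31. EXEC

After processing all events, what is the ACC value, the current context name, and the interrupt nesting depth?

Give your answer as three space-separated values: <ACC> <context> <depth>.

Answer: -38 MAIN 0

Derivation:
Event 1 (INT 0): INT 0 arrives: push (MAIN, PC=0), enter IRQ0 at PC=0 (depth now 1)
Event 2 (EXEC): [IRQ0] PC=0: DEC 3 -> ACC=-3
Event 3 (EXEC): [IRQ0] PC=1: DEC 3 -> ACC=-6
Event 4 (EXEC): [IRQ0] PC=2: DEC 1 -> ACC=-7
Event 5 (EXEC): [IRQ0] PC=3: IRET -> resume MAIN at PC=0 (depth now 0)
Event 6 (INT 0): INT 0 arrives: push (MAIN, PC=0), enter IRQ0 at PC=0 (depth now 1)
Event 7 (EXEC): [IRQ0] PC=0: DEC 3 -> ACC=-10
Event 8 (EXEC): [IRQ0] PC=1: DEC 3 -> ACC=-13
Event 9 (EXEC): [IRQ0] PC=2: DEC 1 -> ACC=-14
Event 10 (EXEC): [IRQ0] PC=3: IRET -> resume MAIN at PC=0 (depth now 0)
Event 11 (EXEC): [MAIN] PC=0: DEC 4 -> ACC=-18
Event 12 (INT 0): INT 0 arrives: push (MAIN, PC=1), enter IRQ0 at PC=0 (depth now 1)
Event 13 (EXEC): [IRQ0] PC=0: DEC 3 -> ACC=-21
Event 14 (EXEC): [IRQ0] PC=1: DEC 3 -> ACC=-24
Event 15 (EXEC): [IRQ0] PC=2: DEC 1 -> ACC=-25
Event 16 (EXEC): [IRQ0] PC=3: IRET -> resume MAIN at PC=1 (depth now 0)
Event 17 (EXEC): [MAIN] PC=1: DEC 3 -> ACC=-28
Event 18 (EXEC): [MAIN] PC=2: DEC 3 -> ACC=-31
Event 19 (INT 0): INT 0 arrives: push (MAIN, PC=3), enter IRQ0 at PC=0 (depth now 1)
Event 20 (EXEC): [IRQ0] PC=0: DEC 3 -> ACC=-34
Event 21 (INT 0): INT 0 arrives: push (IRQ0, PC=1), enter IRQ0 at PC=0 (depth now 2)
Event 22 (EXEC): [IRQ0] PC=0: DEC 3 -> ACC=-37
Event 23 (EXEC): [IRQ0] PC=1: DEC 3 -> ACC=-40
Event 24 (EXEC): [IRQ0] PC=2: DEC 1 -> ACC=-41
Event 25 (EXEC): [IRQ0] PC=3: IRET -> resume IRQ0 at PC=1 (depth now 1)
Event 26 (EXEC): [IRQ0] PC=1: DEC 3 -> ACC=-44
Event 27 (EXEC): [IRQ0] PC=2: DEC 1 -> ACC=-45
Event 28 (EXEC): [IRQ0] PC=3: IRET -> resume MAIN at PC=3 (depth now 0)
Event 29 (EXEC): [MAIN] PC=3: INC 5 -> ACC=-40
Event 30 (EXEC): [MAIN] PC=4: INC 2 -> ACC=-38
Event 31 (EXEC): [MAIN] PC=5: HALT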